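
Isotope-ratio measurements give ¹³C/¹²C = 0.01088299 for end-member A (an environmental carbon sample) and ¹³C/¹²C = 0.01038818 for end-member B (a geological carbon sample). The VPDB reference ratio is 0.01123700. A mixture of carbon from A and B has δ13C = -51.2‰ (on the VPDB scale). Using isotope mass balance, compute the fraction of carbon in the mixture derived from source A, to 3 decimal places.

0.553

δ_A = (0.01088299/0.01123700 − 1)×1000 = (0.968496 − 1)×1000 = -31.504‰
δ_B = (0.01038818/0.01123700 − 1)×1000 = (0.924462 − 1)×1000 = -75.538‰
f_A = (δ_mix − δ_B)/(δ_A − δ_B) = (-51.2 − (-75.538))/(-31.504 − (-75.538))
f_A = 24.338 / 44.034 = 0.5527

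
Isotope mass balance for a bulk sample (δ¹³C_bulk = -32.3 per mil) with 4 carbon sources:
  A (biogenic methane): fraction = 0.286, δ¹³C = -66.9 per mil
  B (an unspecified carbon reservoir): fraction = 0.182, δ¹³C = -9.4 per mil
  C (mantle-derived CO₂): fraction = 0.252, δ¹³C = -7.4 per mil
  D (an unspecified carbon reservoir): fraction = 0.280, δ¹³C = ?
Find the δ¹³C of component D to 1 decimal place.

Isotope mass balance: δ_bulk = Σ fᵢ·δᵢ.
-32.3 = 0.286×(-66.9) + 0.182×(-9.4) + 0.252×(-7.4) + 0.280×δ_D
0.280·δ_D = -32.3 − (-22.709) = -9.591
δ_D = -9.591 / 0.280 = -34.25 per mil

-34.3 per mil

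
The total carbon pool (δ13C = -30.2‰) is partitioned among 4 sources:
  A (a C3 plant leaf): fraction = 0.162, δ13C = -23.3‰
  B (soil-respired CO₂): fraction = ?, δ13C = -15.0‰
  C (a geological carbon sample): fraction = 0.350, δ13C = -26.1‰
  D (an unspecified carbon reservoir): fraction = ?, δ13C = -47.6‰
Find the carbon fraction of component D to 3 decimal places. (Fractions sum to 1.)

0.306

Let f_D and f_B be the unknown fractions; fractions sum to 1 so f_D + f_B = 0.488.
Mass balance: Σ fᵢ·δᵢ = δ_bulk ⇒ f_D·(-47.6) + f_B·(-15.0) = -30.2 − (-12.910) = -17.290
Substitute f_B = 0.488 − f_D:
f_D·(-47.6 − -15.0) = -17.290 − 0.488×(-15.0) = -9.970
f_D = -9.970 / -32.6 = 0.3058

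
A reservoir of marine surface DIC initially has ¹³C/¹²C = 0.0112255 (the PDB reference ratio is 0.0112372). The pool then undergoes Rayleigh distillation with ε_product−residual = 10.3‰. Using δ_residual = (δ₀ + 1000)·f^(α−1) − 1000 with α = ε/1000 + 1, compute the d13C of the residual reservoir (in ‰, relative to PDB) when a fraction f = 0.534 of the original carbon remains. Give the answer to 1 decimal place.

-7.5‰

δ₀ = (0.0112255/0.0112372 − 1)×1000 = (0.998959 − 1)×1000 = -1.041‰
α − 1 = ε/1000 = 0.0103
f^(α−1) = 0.534^(0.0103) = 0.993559
δ_res = (-1.041 + 1000) × 0.993559 − 1000 = 992.525 − 1000 = -7.48‰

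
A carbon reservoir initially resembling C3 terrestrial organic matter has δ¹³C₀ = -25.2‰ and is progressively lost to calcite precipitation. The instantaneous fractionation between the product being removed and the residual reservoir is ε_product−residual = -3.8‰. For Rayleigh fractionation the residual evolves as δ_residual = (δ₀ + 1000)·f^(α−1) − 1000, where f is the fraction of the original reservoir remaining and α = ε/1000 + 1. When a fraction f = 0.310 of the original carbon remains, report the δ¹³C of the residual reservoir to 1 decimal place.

-20.9‰

Rayleigh residual: δ_res = (δ₀ + 1000)·f^(α−1) − 1000
α = ε/1000 + 1 = 0.99620, so α − 1 = -0.00380
f^(α−1) = 0.310^(-0.00380) = 1.004460
δ_res = (-25.2 + 1000) × 1.004460 − 1000 = 979.148 − 1000 = -20.85‰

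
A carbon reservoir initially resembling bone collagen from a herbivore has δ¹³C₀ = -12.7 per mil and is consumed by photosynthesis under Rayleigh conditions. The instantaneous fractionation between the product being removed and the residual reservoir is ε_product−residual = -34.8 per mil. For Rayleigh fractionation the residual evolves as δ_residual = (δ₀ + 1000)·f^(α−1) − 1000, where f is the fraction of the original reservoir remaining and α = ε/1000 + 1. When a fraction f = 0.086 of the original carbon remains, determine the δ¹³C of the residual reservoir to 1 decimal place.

75.3 per mil

Rayleigh residual: δ_res = (δ₀ + 1000)·f^(α−1) − 1000
α = ε/1000 + 1 = 0.96520, so α − 1 = -0.03480
f^(α−1) = 0.086^(-0.03480) = 1.089129
δ_res = (-12.7 + 1000) × 1.089129 − 1000 = 1075.297 − 1000 = 75.30 per mil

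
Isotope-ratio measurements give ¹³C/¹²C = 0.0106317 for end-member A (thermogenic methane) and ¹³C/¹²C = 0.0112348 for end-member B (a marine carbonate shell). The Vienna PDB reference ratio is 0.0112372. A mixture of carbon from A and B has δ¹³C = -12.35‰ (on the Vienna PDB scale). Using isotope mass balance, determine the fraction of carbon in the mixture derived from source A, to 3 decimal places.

δ_A = (0.0106317/0.0112372 − 1)×1000 = (0.946116 − 1)×1000 = -53.884‰
δ_B = (0.0112348/0.0112372 − 1)×1000 = (0.999786 − 1)×1000 = -0.214‰
f_A = (δ_mix − δ_B)/(δ_A − δ_B) = (-12.35 − (-0.214))/(-53.884 − (-0.214))
f_A = -12.136 / -53.670 = 0.2261

0.226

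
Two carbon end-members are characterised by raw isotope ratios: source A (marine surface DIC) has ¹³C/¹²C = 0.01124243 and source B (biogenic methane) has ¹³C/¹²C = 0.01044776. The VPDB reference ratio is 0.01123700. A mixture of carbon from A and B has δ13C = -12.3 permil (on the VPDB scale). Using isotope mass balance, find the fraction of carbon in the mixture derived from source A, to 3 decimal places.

0.819

δ_A = (0.01124243/0.01123700 − 1)×1000 = (1.000483 − 1)×1000 = 0.483 permil
δ_B = (0.01044776/0.01123700 − 1)×1000 = (0.929764 − 1)×1000 = -70.236 permil
f_A = (δ_mix − δ_B)/(δ_A − δ_B) = (-12.3 − (-70.236))/(0.483 − (-70.236))
f_A = 57.936 / 70.719 = 0.8192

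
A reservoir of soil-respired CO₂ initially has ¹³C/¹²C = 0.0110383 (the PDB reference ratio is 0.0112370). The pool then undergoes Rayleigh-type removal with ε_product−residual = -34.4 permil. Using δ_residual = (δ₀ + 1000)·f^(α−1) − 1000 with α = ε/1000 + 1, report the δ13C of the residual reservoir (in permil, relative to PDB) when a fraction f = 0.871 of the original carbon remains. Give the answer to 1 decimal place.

-13.0 permil

δ₀ = (0.0110383/0.0112370 − 1)×1000 = (0.982317 − 1)×1000 = -17.683 permil
α − 1 = ε/1000 = -0.0344
f^(α−1) = 0.871^(-0.0344) = 1.004762
δ_res = (-17.683 + 1000) × 1.004762 − 1000 = 986.996 − 1000 = -13.00 permil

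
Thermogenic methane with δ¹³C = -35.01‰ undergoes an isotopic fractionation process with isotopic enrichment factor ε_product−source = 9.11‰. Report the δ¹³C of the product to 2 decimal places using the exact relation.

To first order, δ_product ≈ δ_source + ε = -25.90‰.
Exactly, δ_product = (δ_source + 1000)·(ε/1000 + 1) − 1000.
δ_product = (-35.01 + 1000) × (9.11/1000 + 1) − 1000
δ_product = -26.219‰

-26.22‰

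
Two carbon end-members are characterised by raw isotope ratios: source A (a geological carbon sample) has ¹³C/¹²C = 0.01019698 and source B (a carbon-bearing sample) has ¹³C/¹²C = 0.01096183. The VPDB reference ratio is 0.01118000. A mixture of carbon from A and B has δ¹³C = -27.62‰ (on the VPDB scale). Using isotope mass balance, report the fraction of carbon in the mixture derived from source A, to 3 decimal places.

δ_A = (0.01019698/0.01118000 − 1)×1000 = (0.912073 − 1)×1000 = -87.927‰
δ_B = (0.01096183/0.01118000 − 1)×1000 = (0.980486 − 1)×1000 = -19.514‰
f_A = (δ_mix − δ_B)/(δ_A − δ_B) = (-27.62 − (-19.514))/(-87.927 − (-19.514))
f_A = -8.106 / -68.412 = 0.1185

0.118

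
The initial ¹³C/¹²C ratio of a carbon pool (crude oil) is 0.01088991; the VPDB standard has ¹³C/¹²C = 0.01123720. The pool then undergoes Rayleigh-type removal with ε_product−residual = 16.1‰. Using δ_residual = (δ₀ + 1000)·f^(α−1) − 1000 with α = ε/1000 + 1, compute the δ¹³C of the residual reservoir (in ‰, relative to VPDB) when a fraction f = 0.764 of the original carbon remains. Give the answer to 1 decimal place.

-35.1‰

δ₀ = (0.01088991/0.01123720 − 1)×1000 = (0.969095 − 1)×1000 = -30.905‰
α − 1 = ε/1000 = 0.0161
f^(α−1) = 0.764^(0.0161) = 0.995675
δ_res = (-30.905 + 1000) × 0.995675 − 1000 = 964.904 − 1000 = -35.10‰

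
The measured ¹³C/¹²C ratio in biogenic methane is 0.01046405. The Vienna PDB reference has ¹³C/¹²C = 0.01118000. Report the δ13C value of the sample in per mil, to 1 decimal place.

δ13C = (R_sample / R_standard − 1) × 1000
R_sample / R_standard = 0.01046405 / 0.01118000 = 0.935962
δ13C = (0.935962 − 1) × 1000 = -64.04 per mil

-64.0 per mil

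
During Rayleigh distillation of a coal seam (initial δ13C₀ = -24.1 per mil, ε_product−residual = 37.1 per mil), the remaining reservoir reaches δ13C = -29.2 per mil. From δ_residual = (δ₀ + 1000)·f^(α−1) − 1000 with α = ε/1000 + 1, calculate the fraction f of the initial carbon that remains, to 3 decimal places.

0.868

α − 1 = ε/1000 = 0.0371
(δ_res + 1000)/(δ₀ + 1000) = (-29.2 + 1000)/(-24.1 + 1000) = 970.8/975.9 = 0.994774
f = 0.994774^(1/0.0371) = exp(ln(0.994774)/0.0371) = exp(-0.00524/0.0371)
f = exp(-0.1412) = 0.8683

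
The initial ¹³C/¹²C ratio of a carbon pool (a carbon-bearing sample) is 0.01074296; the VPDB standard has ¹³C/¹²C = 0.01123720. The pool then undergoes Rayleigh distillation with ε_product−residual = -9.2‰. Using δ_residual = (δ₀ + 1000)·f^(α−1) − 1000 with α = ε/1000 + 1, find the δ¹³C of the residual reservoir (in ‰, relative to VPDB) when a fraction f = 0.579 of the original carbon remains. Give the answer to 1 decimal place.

-39.2‰

δ₀ = (0.01074296/0.01123720 − 1)×1000 = (0.956018 − 1)×1000 = -43.982‰
α − 1 = ε/1000 = -0.0092
f^(α−1) = 0.579^(-0.0092) = 1.005040
δ_res = (-43.982 + 1000) × 1.005040 − 1000 = 960.836 − 1000 = -39.16‰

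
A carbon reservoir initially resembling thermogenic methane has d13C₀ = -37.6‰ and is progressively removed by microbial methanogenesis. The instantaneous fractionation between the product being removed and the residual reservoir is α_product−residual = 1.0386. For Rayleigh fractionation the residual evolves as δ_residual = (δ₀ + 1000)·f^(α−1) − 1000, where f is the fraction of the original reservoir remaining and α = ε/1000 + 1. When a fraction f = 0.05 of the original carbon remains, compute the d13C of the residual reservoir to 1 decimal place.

-142.7‰

Rayleigh residual: δ_res = (δ₀ + 1000)·f^(α−1) − 1000
α − 1 = 0.03860
f^(α−1) = 0.05^(0.03860) = 0.890800
δ_res = (-37.6 + 1000) × 0.890800 − 1000 = 857.306 − 1000 = -142.69‰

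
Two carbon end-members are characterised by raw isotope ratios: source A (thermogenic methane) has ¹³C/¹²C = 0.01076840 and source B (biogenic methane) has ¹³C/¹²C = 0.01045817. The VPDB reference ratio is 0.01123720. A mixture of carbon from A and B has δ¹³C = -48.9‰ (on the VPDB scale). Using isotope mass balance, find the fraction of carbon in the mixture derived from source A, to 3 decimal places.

0.740

δ_A = (0.01076840/0.01123720 − 1)×1000 = (0.958281 − 1)×1000 = -41.719‰
δ_B = (0.01045817/0.01123720 − 1)×1000 = (0.930674 − 1)×1000 = -69.326‰
f_A = (δ_mix − δ_B)/(δ_A − δ_B) = (-48.9 − (-69.326))/(-41.719 − (-69.326))
f_A = 20.426 / 27.607 = 0.7399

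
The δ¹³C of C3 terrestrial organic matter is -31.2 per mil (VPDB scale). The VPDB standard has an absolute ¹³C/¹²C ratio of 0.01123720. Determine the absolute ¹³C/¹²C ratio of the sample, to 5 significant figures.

0.010887

R_sample = R_standard × (δ¹³C/1000 + 1)
R_sample = 0.01123720 × (-31.2/1000 + 1) = 0.01123720 × 0.968800
R_sample = 0.0108866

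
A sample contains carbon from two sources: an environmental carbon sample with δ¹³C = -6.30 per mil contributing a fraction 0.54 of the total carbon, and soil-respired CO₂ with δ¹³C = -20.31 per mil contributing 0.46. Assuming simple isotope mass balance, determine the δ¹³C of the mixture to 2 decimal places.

-12.74 per mil

δ_mix = f_A·δ_A + f_B·δ_B
δ_mix = 0.54 × (-6.30) + 0.46 × (-20.31)
δ_mix = -3.402 + -9.343 = -12.745 per mil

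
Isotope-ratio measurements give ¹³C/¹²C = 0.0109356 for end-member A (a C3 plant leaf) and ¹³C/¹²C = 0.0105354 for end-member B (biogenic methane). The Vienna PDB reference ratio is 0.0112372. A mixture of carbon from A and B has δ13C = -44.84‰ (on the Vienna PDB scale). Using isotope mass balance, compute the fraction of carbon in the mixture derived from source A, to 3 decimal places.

0.495

δ_A = (0.0109356/0.0112372 − 1)×1000 = (0.973161 − 1)×1000 = -26.839‰
δ_B = (0.0105354/0.0112372 − 1)×1000 = (0.937547 − 1)×1000 = -62.453‰
f_A = (δ_mix − δ_B)/(δ_A − δ_B) = (-44.84 − (-62.453))/(-26.839 − (-62.453))
f_A = 17.613 / 35.614 = 0.4946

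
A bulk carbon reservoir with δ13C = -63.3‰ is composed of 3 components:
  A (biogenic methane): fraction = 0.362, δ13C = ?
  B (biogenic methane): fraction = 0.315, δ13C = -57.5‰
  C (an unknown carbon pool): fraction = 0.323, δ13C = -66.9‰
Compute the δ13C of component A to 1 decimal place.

Isotope mass balance: δ_bulk = Σ fᵢ·δᵢ.
-63.3 = 0.362×δ_A + 0.315×(-57.5) + 0.323×(-66.9)
0.362·δ_A = -63.3 − (-39.721) = -23.579
δ_A = -23.579 / 0.362 = -65.13‰

-65.1‰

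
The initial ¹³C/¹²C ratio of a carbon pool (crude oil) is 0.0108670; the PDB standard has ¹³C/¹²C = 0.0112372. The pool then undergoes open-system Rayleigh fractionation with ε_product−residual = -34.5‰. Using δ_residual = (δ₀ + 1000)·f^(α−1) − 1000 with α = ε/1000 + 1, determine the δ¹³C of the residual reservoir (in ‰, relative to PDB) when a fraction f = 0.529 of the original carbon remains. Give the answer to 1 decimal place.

δ₀ = (0.0108670/0.0112372 − 1)×1000 = (0.967056 − 1)×1000 = -32.944‰
α − 1 = ε/1000 = -0.0345
f^(α−1) = 0.529^(-0.0345) = 1.022212
δ_res = (-32.944 + 1000) × 1.022212 − 1000 = 988.536 − 1000 = -11.46‰

-11.5‰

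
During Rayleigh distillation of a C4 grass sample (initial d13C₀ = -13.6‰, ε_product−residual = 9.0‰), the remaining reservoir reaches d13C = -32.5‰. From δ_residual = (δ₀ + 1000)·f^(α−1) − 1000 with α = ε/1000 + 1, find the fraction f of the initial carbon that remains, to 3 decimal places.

0.117

α − 1 = ε/1000 = 0.0090
(δ_res + 1000)/(δ₀ + 1000) = (-32.5 + 1000)/(-13.6 + 1000) = 967.5/986.4 = 0.980839
f = 0.980839^(1/0.0090) = exp(ln(0.980839)/0.0090) = exp(-0.01935/0.0090)
f = exp(-2.1496) = 0.1165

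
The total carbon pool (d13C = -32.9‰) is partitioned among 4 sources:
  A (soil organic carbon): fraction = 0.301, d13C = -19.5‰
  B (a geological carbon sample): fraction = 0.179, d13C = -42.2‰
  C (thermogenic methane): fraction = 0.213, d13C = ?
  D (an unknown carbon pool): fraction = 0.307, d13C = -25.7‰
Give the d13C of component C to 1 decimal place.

-54.4‰

Isotope mass balance: δ_bulk = Σ fᵢ·δᵢ.
-32.9 = 0.301×(-19.5) + 0.179×(-42.2) + 0.213×δ_C + 0.307×(-25.7)
0.213·δ_C = -32.9 − (-21.313) = -11.587
δ_C = -11.587 / 0.213 = -54.40‰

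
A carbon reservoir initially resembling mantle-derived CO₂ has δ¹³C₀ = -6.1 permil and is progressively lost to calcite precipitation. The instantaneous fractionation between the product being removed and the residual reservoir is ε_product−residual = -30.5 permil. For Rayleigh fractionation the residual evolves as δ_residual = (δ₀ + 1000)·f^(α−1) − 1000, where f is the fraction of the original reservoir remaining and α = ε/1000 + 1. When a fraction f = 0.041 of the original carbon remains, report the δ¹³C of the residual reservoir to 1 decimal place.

95.6 permil

Rayleigh residual: δ_res = (δ₀ + 1000)·f^(α−1) − 1000
α = ε/1000 + 1 = 0.96950, so α − 1 = -0.03050
f^(α−1) = 0.041^(-0.03050) = 1.102326
δ_res = (-6.1 + 1000) × 1.102326 − 1000 = 1095.602 − 1000 = 95.60 permil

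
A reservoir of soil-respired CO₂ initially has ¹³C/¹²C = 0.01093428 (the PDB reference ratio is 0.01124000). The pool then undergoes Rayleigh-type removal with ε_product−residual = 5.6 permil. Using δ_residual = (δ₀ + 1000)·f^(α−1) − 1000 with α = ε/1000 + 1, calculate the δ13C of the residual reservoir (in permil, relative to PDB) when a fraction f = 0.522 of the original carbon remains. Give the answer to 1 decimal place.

δ₀ = (0.01093428/0.01124000 − 1)×1000 = (0.972801 − 1)×1000 = -27.199 permil
α − 1 = ε/1000 = 0.0056
f^(α−1) = 0.522^(0.0056) = 0.996366
δ_res = (-27.199 + 1000) × 0.996366 − 1000 = 969.266 − 1000 = -30.73 permil

-30.7 permil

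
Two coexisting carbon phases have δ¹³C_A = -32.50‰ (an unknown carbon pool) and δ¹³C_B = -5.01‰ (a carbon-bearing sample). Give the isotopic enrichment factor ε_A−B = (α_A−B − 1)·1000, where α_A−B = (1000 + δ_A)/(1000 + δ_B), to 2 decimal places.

-27.63‰

α_A−B = (1000 + -32.50) / (1000 + -5.01) = 967.50 / 994.99 = 0.972372
ε_A−B = (0.972372 − 1) × 1000 = -27.628‰
(The approximation ε ≈ δ_A − δ_B would give -27.49‰.)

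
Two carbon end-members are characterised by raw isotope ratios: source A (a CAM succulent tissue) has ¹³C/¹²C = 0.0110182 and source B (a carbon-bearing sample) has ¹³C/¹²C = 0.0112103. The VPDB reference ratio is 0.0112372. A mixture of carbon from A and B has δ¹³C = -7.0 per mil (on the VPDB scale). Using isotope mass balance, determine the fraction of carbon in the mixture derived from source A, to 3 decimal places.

0.269

δ_A = (0.0110182/0.0112372 − 1)×1000 = (0.980511 − 1)×1000 = -19.489 per mil
δ_B = (0.0112103/0.0112372 − 1)×1000 = (0.997606 − 1)×1000 = -2.394 per mil
f_A = (δ_mix − δ_B)/(δ_A − δ_B) = (-7.0 − (-2.394))/(-19.489 − (-2.394))
f_A = -4.606 / -17.095 = 0.2694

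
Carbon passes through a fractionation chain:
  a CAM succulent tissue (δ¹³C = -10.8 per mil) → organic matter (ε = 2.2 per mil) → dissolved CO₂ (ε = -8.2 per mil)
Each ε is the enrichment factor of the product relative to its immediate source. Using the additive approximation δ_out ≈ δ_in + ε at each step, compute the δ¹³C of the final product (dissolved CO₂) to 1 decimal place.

-16.8 per mil

step 1: δ ≈ -10.8 + (2.2) = -8.6 per mil
step 2: δ ≈ -8.6 + (-8.2) = -16.8 per mil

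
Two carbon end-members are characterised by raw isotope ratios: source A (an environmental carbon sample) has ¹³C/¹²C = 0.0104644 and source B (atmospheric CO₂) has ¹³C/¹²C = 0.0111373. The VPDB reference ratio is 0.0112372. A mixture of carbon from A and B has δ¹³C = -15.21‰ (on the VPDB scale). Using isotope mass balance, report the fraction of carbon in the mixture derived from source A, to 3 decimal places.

0.106

δ_A = (0.0104644/0.0112372 − 1)×1000 = (0.931228 − 1)×1000 = -68.772‰
δ_B = (0.0111373/0.0112372 − 1)×1000 = (0.991110 − 1)×1000 = -8.890‰
f_A = (δ_mix − δ_B)/(δ_A − δ_B) = (-15.21 − (-8.890))/(-68.772 − (-8.890))
f_A = -6.320 / -59.881 = 0.1055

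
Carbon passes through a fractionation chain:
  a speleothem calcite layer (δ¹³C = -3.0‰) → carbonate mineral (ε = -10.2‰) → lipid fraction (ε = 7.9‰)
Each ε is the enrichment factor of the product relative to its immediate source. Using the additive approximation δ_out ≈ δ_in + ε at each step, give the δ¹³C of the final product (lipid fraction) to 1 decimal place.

step 1: δ ≈ -3.0 + (-10.2) = -13.2‰
step 2: δ ≈ -13.2 + (7.9) = -5.3‰

-5.3‰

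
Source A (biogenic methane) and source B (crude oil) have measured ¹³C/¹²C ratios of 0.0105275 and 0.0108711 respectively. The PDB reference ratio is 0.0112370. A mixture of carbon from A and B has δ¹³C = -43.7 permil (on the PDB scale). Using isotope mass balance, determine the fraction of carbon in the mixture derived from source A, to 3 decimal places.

0.364

δ_A = (0.0105275/0.0112370 − 1)×1000 = (0.936860 − 1)×1000 = -63.140 permil
δ_B = (0.0108711/0.0112370 − 1)×1000 = (0.967438 − 1)×1000 = -32.562 permil
f_A = (δ_mix − δ_B)/(δ_A − δ_B) = (-43.7 − (-32.562))/(-63.140 − (-32.562))
f_A = -11.138 / -30.578 = 0.3643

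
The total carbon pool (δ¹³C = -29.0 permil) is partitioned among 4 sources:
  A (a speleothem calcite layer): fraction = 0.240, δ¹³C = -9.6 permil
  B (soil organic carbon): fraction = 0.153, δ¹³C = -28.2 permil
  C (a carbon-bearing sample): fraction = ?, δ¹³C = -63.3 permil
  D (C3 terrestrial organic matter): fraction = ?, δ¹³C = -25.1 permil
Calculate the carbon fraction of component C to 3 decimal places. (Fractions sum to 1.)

Let f_C and f_D be the unknown fractions; fractions sum to 1 so f_C + f_D = 0.607.
Mass balance: Σ fᵢ·δᵢ = δ_bulk ⇒ f_C·(-63.3) + f_D·(-25.1) = -29.0 − (-6.619) = -22.381
Substitute f_D = 0.607 − f_C:
f_C·(-63.3 − -25.1) = -22.381 − 0.607×(-25.1) = -7.146
f_C = -7.146 / -38.2 = 0.1871

0.187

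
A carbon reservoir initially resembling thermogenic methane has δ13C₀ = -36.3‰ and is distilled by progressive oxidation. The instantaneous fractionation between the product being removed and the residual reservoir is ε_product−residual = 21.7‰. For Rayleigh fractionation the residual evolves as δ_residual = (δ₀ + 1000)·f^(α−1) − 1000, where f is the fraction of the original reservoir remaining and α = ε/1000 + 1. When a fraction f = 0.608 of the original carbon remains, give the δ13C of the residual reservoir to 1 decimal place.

Rayleigh residual: δ_res = (δ₀ + 1000)·f^(α−1) − 1000
α = ε/1000 + 1 = 1.02170, so α − 1 = 0.02170
f^(α−1) = 0.608^(0.02170) = 0.989261
δ_res = (-36.3 + 1000) × 0.989261 − 1000 = 953.350 − 1000 = -46.65‰

-46.6‰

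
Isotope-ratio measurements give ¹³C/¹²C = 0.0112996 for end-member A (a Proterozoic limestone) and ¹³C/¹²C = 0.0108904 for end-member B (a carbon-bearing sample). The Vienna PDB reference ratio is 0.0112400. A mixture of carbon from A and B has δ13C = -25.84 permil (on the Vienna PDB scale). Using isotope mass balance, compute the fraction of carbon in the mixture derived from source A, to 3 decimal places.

0.145

δ_A = (0.0112996/0.0112400 − 1)×1000 = (1.005302 − 1)×1000 = 5.302 permil
δ_B = (0.0108904/0.0112400 − 1)×1000 = (0.968897 − 1)×1000 = -31.103 permil
f_A = (δ_mix − δ_B)/(δ_A − δ_B) = (-25.84 − (-31.103))/(5.302 − (-31.103))
f_A = 5.263 / 36.406 = 0.1446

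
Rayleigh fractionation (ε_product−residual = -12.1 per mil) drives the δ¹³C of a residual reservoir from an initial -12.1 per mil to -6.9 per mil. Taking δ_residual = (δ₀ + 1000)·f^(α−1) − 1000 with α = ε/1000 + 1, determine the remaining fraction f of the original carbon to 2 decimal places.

0.65

α − 1 = ε/1000 = -0.0121
(δ_res + 1000)/(δ₀ + 1000) = (-6.9 + 1000)/(-12.1 + 1000) = 993.1/987.9 = 1.005264
f = 1.005264^(1/-0.0121) = exp(ln(1.005264)/-0.0121) = exp(0.00525/-0.0121)
f = exp(-0.4339) = 0.6480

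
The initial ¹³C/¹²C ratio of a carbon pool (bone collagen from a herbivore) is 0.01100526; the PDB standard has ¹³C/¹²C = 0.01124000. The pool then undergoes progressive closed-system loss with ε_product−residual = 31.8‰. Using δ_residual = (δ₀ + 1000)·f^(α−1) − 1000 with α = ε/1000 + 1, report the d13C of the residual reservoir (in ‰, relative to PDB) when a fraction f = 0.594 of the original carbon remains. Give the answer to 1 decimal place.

δ₀ = (0.01100526/0.01124000 − 1)×1000 = (0.979116 − 1)×1000 = -20.884‰
α − 1 = ε/1000 = 0.0318
f^(α−1) = 0.594^(0.0318) = 0.983573
δ_res = (-20.884 + 1000) × 0.983573 − 1000 = 963.031 − 1000 = -36.97‰

-37.0‰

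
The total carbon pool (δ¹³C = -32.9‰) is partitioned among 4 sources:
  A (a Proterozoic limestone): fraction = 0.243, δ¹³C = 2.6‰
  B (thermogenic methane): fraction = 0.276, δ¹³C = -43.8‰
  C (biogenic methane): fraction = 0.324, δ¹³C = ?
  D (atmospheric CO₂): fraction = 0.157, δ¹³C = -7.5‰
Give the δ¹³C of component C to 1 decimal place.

Isotope mass balance: δ_bulk = Σ fᵢ·δᵢ.
-32.9 = 0.243×(2.6) + 0.276×(-43.8) + 0.324×δ_C + 0.157×(-7.5)
0.324·δ_C = -32.9 − (-12.635) = -20.265
δ_C = -20.265 / 0.324 = -62.55‰

-62.5‰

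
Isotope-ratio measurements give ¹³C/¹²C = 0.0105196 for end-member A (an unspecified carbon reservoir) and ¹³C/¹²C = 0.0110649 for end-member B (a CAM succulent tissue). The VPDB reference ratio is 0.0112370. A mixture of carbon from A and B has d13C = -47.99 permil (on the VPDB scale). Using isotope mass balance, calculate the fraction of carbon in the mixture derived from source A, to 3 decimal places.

δ_A = (0.0105196/0.0112370 − 1)×1000 = (0.936157 − 1)×1000 = -63.843 permil
δ_B = (0.0110649/0.0112370 − 1)×1000 = (0.984685 − 1)×1000 = -15.315 permil
f_A = (δ_mix − δ_B)/(δ_A − δ_B) = (-47.99 − (-15.315))/(-63.843 − (-15.315))
f_A = -32.675 / -48.527 = 0.6733

0.673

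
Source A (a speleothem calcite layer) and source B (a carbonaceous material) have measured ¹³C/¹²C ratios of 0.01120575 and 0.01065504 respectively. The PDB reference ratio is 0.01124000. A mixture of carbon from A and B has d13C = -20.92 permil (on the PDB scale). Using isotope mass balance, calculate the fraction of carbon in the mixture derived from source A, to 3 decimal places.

0.635

δ_A = (0.01120575/0.01124000 − 1)×1000 = (0.996953 − 1)×1000 = -3.047 permil
δ_B = (0.01065504/0.01124000 − 1)×1000 = (0.947957 − 1)×1000 = -52.043 permil
f_A = (δ_mix − δ_B)/(δ_A − δ_B) = (-20.92 − (-52.043))/(-3.047 − (-52.043))
f_A = 31.123 / 48.996 = 0.6352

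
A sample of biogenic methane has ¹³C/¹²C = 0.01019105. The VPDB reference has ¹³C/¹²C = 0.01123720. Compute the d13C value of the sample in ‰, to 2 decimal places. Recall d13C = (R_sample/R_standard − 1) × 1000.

d13C = (R_sample / R_standard − 1) × 1000
R_sample / R_standard = 0.01019105 / 0.01123720 = 0.906903
d13C = (0.906903 − 1) × 1000 = -93.097‰

-93.10‰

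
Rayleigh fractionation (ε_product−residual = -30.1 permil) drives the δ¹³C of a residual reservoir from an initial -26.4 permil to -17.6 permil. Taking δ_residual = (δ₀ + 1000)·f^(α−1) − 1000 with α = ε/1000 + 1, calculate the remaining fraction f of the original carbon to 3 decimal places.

0.742

α − 1 = ε/1000 = -0.0301
(δ_res + 1000)/(δ₀ + 1000) = (-17.6 + 1000)/(-26.4 + 1000) = 982.4/973.6 = 1.009039
f = 1.009039^(1/-0.0301) = exp(ln(1.009039)/-0.0301) = exp(0.00900/-0.0301)
f = exp(-0.2989) = 0.7416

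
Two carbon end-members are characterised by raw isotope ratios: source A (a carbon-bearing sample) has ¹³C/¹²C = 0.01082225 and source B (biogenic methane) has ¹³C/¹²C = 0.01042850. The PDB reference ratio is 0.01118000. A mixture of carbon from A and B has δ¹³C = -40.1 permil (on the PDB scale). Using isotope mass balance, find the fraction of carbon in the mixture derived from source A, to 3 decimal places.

0.770

δ_A = (0.01082225/0.01118000 − 1)×1000 = (0.968001 − 1)×1000 = -31.999 permil
δ_B = (0.01042850/0.01118000 − 1)×1000 = (0.932782 − 1)×1000 = -67.218 permil
f_A = (δ_mix − δ_B)/(δ_A − δ_B) = (-40.1 − (-67.218))/(-31.999 − (-67.218))
f_A = 27.118 / 35.219 = 0.7700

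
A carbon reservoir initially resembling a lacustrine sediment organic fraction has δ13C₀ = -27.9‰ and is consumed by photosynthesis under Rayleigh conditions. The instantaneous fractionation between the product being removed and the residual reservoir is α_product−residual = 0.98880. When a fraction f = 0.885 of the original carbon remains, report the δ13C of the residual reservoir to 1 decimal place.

-26.6‰

Rayleigh residual: δ_res = (δ₀ + 1000)·f^(α−1) − 1000
α − 1 = -0.01120
f^(α−1) = 0.885^(-0.01120) = 1.001369
δ_res = (-27.9 + 1000) × 1.001369 − 1000 = 973.431 − 1000 = -26.57‰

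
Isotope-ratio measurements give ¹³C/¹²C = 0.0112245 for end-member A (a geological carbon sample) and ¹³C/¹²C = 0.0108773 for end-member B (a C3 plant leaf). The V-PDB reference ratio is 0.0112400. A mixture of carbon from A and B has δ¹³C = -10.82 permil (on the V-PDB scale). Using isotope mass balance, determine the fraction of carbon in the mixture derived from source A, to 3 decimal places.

0.694

δ_A = (0.0112245/0.0112400 − 1)×1000 = (0.998621 − 1)×1000 = -1.379 permil
δ_B = (0.0108773/0.0112400 − 1)×1000 = (0.967731 − 1)×1000 = -32.269 permil
f_A = (δ_mix − δ_B)/(δ_A − δ_B) = (-10.82 − (-32.269))/(-1.379 − (-32.269))
f_A = 21.449 / 30.890 = 0.6944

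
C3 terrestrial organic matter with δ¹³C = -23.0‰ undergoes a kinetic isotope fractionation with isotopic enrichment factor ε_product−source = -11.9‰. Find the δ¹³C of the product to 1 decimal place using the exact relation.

-34.6‰

To first order, δ_product ≈ δ_source + ε = -34.9‰.
Exactly, δ_product = (δ_source + 1000)·(ε/1000 + 1) − 1000.
δ_product = (-23.0 + 1000) × (-11.9/1000 + 1) − 1000
δ_product = -34.63‰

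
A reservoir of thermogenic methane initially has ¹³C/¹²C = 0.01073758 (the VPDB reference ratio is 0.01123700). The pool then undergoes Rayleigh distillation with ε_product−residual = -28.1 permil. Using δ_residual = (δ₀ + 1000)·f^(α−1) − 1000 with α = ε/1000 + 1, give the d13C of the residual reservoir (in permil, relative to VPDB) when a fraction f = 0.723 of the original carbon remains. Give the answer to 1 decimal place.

-35.7 permil

δ₀ = (0.01073758/0.01123700 − 1)×1000 = (0.955556 − 1)×1000 = -44.444 permil
α − 1 = ε/1000 = -0.0281
f^(α−1) = 0.723^(-0.0281) = 1.009156
δ_res = (-44.444 + 1000) × 1.009156 − 1000 = 964.305 − 1000 = -35.70 permil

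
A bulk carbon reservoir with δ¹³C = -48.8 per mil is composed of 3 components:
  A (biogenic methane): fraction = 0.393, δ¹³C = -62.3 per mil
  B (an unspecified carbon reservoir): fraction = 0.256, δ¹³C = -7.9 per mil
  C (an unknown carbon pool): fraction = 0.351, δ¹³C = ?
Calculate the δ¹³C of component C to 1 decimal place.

Isotope mass balance: δ_bulk = Σ fᵢ·δᵢ.
-48.8 = 0.393×(-62.3) + 0.256×(-7.9) + 0.351×δ_C
0.351·δ_C = -48.8 − (-26.506) = -22.294
δ_C = -22.294 / 0.351 = -63.51 per mil

-63.5 per mil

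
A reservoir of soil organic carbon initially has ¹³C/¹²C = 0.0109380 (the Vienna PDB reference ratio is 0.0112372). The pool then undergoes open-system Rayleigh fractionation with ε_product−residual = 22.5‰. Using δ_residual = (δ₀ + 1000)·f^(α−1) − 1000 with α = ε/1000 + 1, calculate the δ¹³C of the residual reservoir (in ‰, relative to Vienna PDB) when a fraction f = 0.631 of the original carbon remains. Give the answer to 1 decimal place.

δ₀ = (0.0109380/0.0112372 − 1)×1000 = (0.973374 − 1)×1000 = -26.626‰
α − 1 = ε/1000 = 0.0225
f^(α−1) = 0.631^(0.0225) = 0.989693
δ_res = (-26.626 + 1000) × 0.989693 − 1000 = 963.342 − 1000 = -36.66‰

-36.7‰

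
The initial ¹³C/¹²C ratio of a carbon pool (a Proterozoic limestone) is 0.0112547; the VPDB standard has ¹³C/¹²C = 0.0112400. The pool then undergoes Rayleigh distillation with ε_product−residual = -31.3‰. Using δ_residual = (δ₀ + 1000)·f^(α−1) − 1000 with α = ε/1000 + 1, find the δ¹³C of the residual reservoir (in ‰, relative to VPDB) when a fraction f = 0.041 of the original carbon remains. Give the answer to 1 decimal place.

106.6‰

δ₀ = (0.0112547/0.0112400 − 1)×1000 = (1.001308 − 1)×1000 = 1.308‰
α − 1 = ε/1000 = -0.0313
f^(α−1) = 0.041^(-0.0313) = 1.105147
δ_res = (1.308 + 1000) × 1.105147 − 1000 = 1106.592 − 1000 = 106.59‰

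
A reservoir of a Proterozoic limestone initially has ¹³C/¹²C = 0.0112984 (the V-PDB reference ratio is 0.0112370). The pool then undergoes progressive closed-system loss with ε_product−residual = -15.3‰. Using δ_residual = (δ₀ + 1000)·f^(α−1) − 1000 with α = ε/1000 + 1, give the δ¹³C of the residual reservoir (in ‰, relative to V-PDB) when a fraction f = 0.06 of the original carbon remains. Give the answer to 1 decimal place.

δ₀ = (0.0112984/0.0112370 − 1)×1000 = (1.005464 − 1)×1000 = 5.464‰
α − 1 = ε/1000 = -0.0153
f^(α−1) = 0.06^(-0.0153) = 1.043985
δ_res = (5.464 + 1000) × 1.043985 − 1000 = 1049.689 − 1000 = 49.69‰

49.7‰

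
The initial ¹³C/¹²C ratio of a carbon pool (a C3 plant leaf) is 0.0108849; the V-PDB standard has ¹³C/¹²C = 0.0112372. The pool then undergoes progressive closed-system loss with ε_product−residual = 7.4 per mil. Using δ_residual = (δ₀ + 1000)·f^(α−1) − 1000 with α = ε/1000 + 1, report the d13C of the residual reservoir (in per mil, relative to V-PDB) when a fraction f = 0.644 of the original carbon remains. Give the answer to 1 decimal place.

-34.5 per mil

δ₀ = (0.0108849/0.0112372 − 1)×1000 = (0.968649 − 1)×1000 = -31.351 per mil
α − 1 = ε/1000 = 0.0074
f^(α−1) = 0.644^(0.0074) = 0.996749
δ_res = (-31.351 + 1000) × 0.996749 − 1000 = 965.500 − 1000 = -34.50 per mil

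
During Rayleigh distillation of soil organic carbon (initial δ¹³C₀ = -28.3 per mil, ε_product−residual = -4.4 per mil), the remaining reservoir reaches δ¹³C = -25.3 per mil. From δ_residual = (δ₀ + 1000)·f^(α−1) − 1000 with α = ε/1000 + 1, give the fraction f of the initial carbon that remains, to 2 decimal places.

0.50

α − 1 = ε/1000 = -0.0044
(δ_res + 1000)/(δ₀ + 1000) = (-25.3 + 1000)/(-28.3 + 1000) = 974.7/971.7 = 1.003087
f = 1.003087^(1/-0.0044) = exp(ln(1.003087)/-0.0044) = exp(0.00308/-0.0044)
f = exp(-0.7006) = 0.4963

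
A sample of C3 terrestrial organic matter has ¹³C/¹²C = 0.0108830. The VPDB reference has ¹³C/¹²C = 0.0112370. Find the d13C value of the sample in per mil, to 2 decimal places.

-31.50 per mil

d13C = (R_sample / R_standard − 1) × 1000
R_sample / R_standard = 0.0108830 / 0.0112370 = 0.968497
d13C = (0.968497 − 1) × 1000 = -31.503 per mil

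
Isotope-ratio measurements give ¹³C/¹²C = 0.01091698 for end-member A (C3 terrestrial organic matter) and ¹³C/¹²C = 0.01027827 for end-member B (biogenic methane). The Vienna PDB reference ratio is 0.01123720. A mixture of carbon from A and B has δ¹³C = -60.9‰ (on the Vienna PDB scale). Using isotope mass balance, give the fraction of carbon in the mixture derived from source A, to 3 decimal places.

0.430

δ_A = (0.01091698/0.01123720 − 1)×1000 = (0.971504 − 1)×1000 = -28.496‰
δ_B = (0.01027827/0.01123720 − 1)×1000 = (0.914665 − 1)×1000 = -85.335‰
f_A = (δ_mix − δ_B)/(δ_A − δ_B) = (-60.9 − (-85.335))/(-28.496 − (-85.335))
f_A = 24.435 / 56.839 = 0.4299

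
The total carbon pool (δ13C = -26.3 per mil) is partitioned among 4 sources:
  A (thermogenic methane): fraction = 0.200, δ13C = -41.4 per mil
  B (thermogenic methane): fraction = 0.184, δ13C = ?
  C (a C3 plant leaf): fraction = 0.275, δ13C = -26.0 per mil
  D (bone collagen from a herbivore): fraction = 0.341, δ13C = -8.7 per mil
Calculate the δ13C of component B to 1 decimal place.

-43.0 per mil

Isotope mass balance: δ_bulk = Σ fᵢ·δᵢ.
-26.3 = 0.200×(-41.4) + 0.184×δ_B + 0.275×(-26.0) + 0.341×(-8.7)
0.184·δ_B = -26.3 − (-18.397) = -7.903
δ_B = -7.903 / 0.184 = -42.95 per mil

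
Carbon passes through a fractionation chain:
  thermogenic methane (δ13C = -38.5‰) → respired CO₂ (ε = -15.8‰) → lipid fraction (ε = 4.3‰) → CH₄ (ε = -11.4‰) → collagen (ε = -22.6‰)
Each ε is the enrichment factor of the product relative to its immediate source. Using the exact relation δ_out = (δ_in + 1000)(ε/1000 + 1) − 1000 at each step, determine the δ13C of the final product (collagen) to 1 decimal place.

-81.7‰

step 1: δ = (-38.50 + 1000)·(-15.8/1000 + 1) − 1000 = -53.69‰
step 2: δ = (-53.69 + 1000)·(4.3/1000 + 1) − 1000 = -49.62‰
step 3: δ = (-49.62 + 1000)·(-11.4/1000 + 1) − 1000 = -60.46‰
step 4: δ = (-60.46 + 1000)·(-22.6/1000 + 1) − 1000 = -81.69‰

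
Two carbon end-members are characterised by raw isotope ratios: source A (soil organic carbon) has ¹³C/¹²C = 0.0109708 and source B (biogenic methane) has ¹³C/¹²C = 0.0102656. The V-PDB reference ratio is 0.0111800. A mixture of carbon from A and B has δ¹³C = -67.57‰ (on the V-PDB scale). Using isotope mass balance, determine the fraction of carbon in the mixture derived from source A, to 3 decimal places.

0.225

δ_A = (0.0109708/0.0111800 − 1)×1000 = (0.981288 − 1)×1000 = -18.712‰
δ_B = (0.0102656/0.0111800 − 1)×1000 = (0.918211 − 1)×1000 = -81.789‰
f_A = (δ_mix − δ_B)/(δ_A − δ_B) = (-67.57 − (-81.789))/(-18.712 − (-81.789))
f_A = 14.219 / 63.077 = 0.2254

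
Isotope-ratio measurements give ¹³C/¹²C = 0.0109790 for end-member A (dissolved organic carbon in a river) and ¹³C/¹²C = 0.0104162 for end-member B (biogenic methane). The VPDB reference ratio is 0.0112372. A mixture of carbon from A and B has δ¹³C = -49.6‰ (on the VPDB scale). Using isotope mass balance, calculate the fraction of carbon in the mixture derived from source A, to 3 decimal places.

δ_A = (0.0109790/0.0112372 − 1)×1000 = (0.977023 − 1)×1000 = -22.977‰
δ_B = (0.0104162/0.0112372 − 1)×1000 = (0.926939 − 1)×1000 = -73.061‰
f_A = (δ_mix − δ_B)/(δ_A − δ_B) = (-49.6 − (-73.061))/(-22.977 − (-73.061))
f_A = 23.461 / 50.084 = 0.4684

0.468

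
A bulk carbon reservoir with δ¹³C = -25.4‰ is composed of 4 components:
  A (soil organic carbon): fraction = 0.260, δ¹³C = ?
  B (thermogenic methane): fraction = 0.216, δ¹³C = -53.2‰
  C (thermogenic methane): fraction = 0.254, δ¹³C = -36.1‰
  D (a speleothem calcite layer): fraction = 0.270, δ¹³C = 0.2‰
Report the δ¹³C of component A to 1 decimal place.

Isotope mass balance: δ_bulk = Σ fᵢ·δᵢ.
-25.4 = 0.260×δ_A + 0.216×(-53.2) + 0.254×(-36.1) + 0.270×(0.2)
0.260·δ_A = -25.4 − (-20.607) = -4.793
δ_A = -4.793 / 0.260 = -18.44‰

-18.4‰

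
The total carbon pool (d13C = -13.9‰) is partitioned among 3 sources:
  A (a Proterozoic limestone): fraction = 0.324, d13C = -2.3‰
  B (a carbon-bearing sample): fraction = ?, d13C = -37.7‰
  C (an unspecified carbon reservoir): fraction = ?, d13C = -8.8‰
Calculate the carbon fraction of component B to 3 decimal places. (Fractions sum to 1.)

Let f_B and f_C be the unknown fractions; fractions sum to 1 so f_B + f_C = 0.676.
Mass balance: Σ fᵢ·δᵢ = δ_bulk ⇒ f_B·(-37.7) + f_C·(-8.8) = -13.9 − (-0.745) = -13.155
Substitute f_C = 0.676 − f_B:
f_B·(-37.7 − -8.8) = -13.155 − 0.676×(-8.8) = -7.206
f_B = -7.206 / -28.9 = 0.2493

0.249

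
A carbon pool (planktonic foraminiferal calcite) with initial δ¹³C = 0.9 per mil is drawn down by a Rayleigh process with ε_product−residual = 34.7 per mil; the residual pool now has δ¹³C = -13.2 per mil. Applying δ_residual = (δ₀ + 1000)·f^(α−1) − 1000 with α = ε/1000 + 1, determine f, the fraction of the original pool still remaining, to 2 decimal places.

α − 1 = ε/1000 = 0.0347
(δ_res + 1000)/(δ₀ + 1000) = (-13.2 + 1000)/(0.9 + 1000) = 986.8/1000.9 = 0.985913
f = 0.985913^(1/0.0347) = exp(ln(0.985913)/0.0347) = exp(-0.01419/0.0347)
f = exp(-0.4089) = 0.6644

0.66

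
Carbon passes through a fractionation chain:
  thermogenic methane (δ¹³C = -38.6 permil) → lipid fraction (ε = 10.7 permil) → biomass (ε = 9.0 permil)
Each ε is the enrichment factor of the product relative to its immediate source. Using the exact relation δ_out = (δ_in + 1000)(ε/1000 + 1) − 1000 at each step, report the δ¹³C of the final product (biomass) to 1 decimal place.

-19.6 permil

step 1: δ = (-38.60 + 1000)·(10.7/1000 + 1) − 1000 = -28.31 permil
step 2: δ = (-28.31 + 1000)·(9.0/1000 + 1) − 1000 = -19.57 permil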